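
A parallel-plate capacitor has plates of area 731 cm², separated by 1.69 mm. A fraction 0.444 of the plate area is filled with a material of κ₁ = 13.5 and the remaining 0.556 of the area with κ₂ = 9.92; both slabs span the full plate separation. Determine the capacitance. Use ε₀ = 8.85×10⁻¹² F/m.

C ≈ 4.41 nF

A = 731 cm² = 7.31×10⁻² m².
Side-by-side slabs ⇒ two capacitors in parallel, each spanning the full gap.
C₁ = κ₁ε₀A₁/d = 13.5 × 8.85×10⁻¹² × 3.25×10⁻² / 1.69×10⁻³ = 2.29×10⁻⁹ F.
C₂ = κ₂ε₀A₂/d = 9.92 × 8.85×10⁻¹² × 4.06×10⁻² / 1.69×10⁻³ = 2.11×10⁻⁹ F.
C = C₁ + C₂ = 4.41×10⁻⁹ F.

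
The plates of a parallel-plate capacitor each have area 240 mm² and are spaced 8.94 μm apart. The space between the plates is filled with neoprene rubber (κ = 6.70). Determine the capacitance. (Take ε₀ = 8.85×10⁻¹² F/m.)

C ≈ 1.59 nF

A = 240 mm² = 2.40×10⁻⁴ m².
C = κε₀A/d = 6.70 × 8.85×10⁻¹² × 2.40×10⁻⁴ / 8.94×10⁻⁶ = 1.59×10⁻⁹ F.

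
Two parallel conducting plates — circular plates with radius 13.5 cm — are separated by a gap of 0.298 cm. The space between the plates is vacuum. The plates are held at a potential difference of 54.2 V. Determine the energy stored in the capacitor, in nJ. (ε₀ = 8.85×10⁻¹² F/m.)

250 nJ

A = π(13.5 cm)² = 5.73×10⁻² m².
C = ε₀A/d = 8.85×10⁻¹² × 5.73×10⁻² / 2.98×10⁻³ = 1.70×10⁻¹⁰ F.
U = ½CV² = ½ × 1.70×10⁻¹⁰ × (54.2)² = 2.50×10⁻⁷ J.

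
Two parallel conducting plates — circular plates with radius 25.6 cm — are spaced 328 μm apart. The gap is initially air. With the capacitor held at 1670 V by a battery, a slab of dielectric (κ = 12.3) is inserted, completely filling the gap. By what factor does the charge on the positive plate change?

12.3

Battery connected ⇒ V is held fixed.
C₂ = 12.3 C₁ and Q = CV, so Q₂/Q₁ = C₂/C₁ = 12.3.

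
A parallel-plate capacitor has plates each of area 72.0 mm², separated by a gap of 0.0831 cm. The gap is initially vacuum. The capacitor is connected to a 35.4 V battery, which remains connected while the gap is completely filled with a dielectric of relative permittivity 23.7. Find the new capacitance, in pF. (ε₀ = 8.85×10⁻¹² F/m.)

C ≈ 18.2 pF

A = 72.0 mm² = 7.20×10⁻⁵ m².
Initially C₁ = ε₀A/d = 8.85×10⁻¹² × 7.20×10⁻⁵ / 8.31×10⁻⁴ = 7.67×10⁻¹³ F.
C = κε₀A/d scales with κ, so C₂/C₁ = κ = 23.7.
C₂ = 23.7 × 7.67×10⁻¹³ = 1.82×10⁻¹¹ F.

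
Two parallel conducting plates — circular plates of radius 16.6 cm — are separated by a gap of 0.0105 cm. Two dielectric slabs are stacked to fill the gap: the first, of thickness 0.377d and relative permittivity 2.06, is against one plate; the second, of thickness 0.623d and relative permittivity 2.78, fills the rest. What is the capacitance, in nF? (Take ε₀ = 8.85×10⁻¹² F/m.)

C ≈ 17.9 nF

A = π(16.6 cm)² = 8.66×10⁻² m².
Stacked slabs ⇒ two capacitors in series, each with the full plate area.
C₁ = κ₁ε₀A/d₁ = 2.06 × 8.85×10⁻¹² × 8.66×10⁻² / 3.96×10⁻⁵ = 3.99×10⁻⁸ F.
C₂ = κ₂ε₀A/d₂ = 2.78 × 8.85×10⁻¹² × 8.66×10⁻² / 6.54×10⁻⁵ = 3.26×10⁻⁸ F.
C = (1/C₁ + 1/C₂)⁻¹ = 1.79×10⁻⁸ F.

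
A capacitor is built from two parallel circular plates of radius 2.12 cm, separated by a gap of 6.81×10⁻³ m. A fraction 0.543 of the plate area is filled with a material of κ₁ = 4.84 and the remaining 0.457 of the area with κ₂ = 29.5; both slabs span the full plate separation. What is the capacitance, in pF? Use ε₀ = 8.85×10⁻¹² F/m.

C ≈ 29.6 pF

A = π(2.12 cm)² = 1.41×10⁻³ m².
Side-by-side slabs ⇒ two capacitors in parallel, each spanning the full gap.
C₁ = κ₁ε₀A₁/d = 4.84 × 8.85×10⁻¹² × 7.67×10⁻⁴ / 6.81×10⁻³ = 4.82×10⁻¹² F.
C₂ = κ₂ε₀A₂/d = 29.5 × 8.85×10⁻¹² × 6.45×10⁻⁴ / 6.81×10⁻³ = 2.47×10⁻¹¹ F.
C = C₁ + C₂ = 2.96×10⁻¹¹ F.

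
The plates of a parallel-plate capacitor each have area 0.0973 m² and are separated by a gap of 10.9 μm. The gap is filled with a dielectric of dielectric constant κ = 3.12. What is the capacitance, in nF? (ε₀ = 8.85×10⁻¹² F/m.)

246 nF

C = κε₀A/d = 3.12 × 8.85×10⁻¹² × 9.73×10⁻² / 1.09×10⁻⁵ = 2.46×10⁻⁷ F.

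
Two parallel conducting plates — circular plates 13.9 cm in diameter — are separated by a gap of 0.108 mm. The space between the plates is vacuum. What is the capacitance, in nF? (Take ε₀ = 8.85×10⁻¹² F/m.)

A = π(13.9/2 cm)² = 1.52×10⁻² m².
C = ε₀A/d = 8.85×10⁻¹² × 1.52×10⁻² / 1.08×10⁻⁴ = 1.24×10⁻⁹ F.

C ≈ 1.24 nF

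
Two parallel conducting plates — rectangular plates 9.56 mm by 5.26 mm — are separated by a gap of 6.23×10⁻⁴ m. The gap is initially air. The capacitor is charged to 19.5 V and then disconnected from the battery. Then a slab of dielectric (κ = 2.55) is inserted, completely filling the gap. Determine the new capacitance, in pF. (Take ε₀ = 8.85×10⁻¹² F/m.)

A = 9.56 × 5.26 mm² = 5.03×10⁻⁵ m².
Initially C₁ = ε₀A/d = 8.85×10⁻¹² × 5.03×10⁻⁵ / 6.23×10⁻⁴ = 7.14×10⁻¹³ F.
C = κε₀A/d scales with κ, so C₂/C₁ = κ = 2.55.
C₂ = 2.55 × 7.14×10⁻¹³ = 1.82×10⁻¹² F.

1.82 pF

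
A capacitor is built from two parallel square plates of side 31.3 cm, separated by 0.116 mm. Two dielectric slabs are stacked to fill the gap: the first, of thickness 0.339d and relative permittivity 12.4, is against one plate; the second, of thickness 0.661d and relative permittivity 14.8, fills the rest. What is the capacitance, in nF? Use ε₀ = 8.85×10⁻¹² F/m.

A = (31.3 cm)² = 9.80×10⁻² m².
Stacked slabs ⇒ two capacitors in series, each with the full plate area.
C₁ = κ₁ε₀A/d₁ = 12.4 × 8.85×10⁻¹² × 9.80×10⁻² / 3.93×10⁻⁵ = 2.73×10⁻⁷ F.
C₂ = κ₂ε₀A/d₂ = 14.8 × 8.85×10⁻¹² × 9.80×10⁻² / 7.67×10⁻⁵ = 1.67×10⁻⁷ F.
C = (1/C₁ + 1/C₂)⁻¹ = 1.04×10⁻⁷ F.

104 nF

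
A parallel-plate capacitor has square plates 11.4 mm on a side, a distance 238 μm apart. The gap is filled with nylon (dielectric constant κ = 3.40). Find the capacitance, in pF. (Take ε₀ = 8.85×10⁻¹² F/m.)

A = (11.4 mm)² = 1.30×10⁻⁴ m².
C = κε₀A/d = 3.40 × 8.85×10⁻¹² × 1.30×10⁻⁴ / 2.38×10⁻⁴ = 1.64×10⁻¹¹ F.

C ≈ 16.4 pF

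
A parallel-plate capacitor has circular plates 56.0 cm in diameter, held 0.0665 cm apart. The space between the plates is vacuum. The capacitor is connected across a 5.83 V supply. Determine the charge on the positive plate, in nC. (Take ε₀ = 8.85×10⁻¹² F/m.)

A = π(56.0/2 cm)² = 0.246 m².
C = ε₀A/d = 8.85×10⁻¹² × 0.246 / 6.65×10⁻⁴ = 3.28×10⁻⁹ F.
Q = CV = 3.28×10⁻⁹ × 5.83 = 1.91×10⁻⁸ C.

Q ≈ 19.1 nC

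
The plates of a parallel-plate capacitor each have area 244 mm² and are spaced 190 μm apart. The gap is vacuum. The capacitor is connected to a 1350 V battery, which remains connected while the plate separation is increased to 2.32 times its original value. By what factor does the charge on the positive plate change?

Q₂/Q₁ ≈ 0.431

Battery connected ⇒ V is held fixed.
C₂ = 0.431 C₁ and Q = CV, so Q₂/Q₁ = C₂/C₁ = 0.431.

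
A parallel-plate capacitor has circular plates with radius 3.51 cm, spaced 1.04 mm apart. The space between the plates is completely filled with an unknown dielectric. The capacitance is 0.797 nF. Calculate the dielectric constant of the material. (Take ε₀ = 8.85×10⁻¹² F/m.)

A = π(3.51 cm)² = 3.87×10⁻³ m².
κ = Cd/(ε₀A) = 7.97×10⁻¹⁰ × 1.04×10⁻³ / (8.85×10⁻¹² × 3.87×10⁻³) = 24.2.

24.2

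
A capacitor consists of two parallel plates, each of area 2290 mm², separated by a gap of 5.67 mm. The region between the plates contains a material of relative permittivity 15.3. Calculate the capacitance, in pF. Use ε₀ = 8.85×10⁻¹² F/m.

54.7 pF

A = 2290 mm² = 2.29×10⁻³ m².
C = κε₀A/d = 15.3 × 8.85×10⁻¹² × 2.29×10⁻³ / 5.67×10⁻³ = 5.47×10⁻¹¹ F.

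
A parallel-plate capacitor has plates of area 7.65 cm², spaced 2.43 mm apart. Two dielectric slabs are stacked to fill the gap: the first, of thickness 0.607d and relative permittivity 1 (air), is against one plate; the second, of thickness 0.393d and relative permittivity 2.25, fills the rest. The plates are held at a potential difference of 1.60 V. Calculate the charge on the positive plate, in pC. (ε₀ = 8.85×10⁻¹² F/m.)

A = 7.65 cm² = 7.65×10⁻⁴ m².
Stacked slabs ⇒ two capacitors in series, each with the full plate area.
C₁ = κ₁ε₀A/d₁ = 1.00 × 8.85×10⁻¹² × 7.65×10⁻⁴ / 1.48×10⁻³ = 4.59×10⁻¹² F.
C₂ = κ₂ε₀A/d₂ = 2.25 × 8.85×10⁻¹² × 7.65×10⁻⁴ / 9.55×10⁻⁴ = 1.60×10⁻¹¹ F.
C = (1/C₁ + 1/C₂)⁻¹ = 3.56×10⁻¹² F.
Q = CV = 3.56×10⁻¹² × 1.60 = 5.70×10⁻¹² C.

Q ≈ 5.70 pC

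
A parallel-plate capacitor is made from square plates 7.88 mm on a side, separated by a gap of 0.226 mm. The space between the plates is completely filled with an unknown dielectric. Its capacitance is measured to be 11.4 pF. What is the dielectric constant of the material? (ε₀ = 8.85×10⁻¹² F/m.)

A = (7.88 mm)² = 6.21×10⁻⁵ m².
κ = Cd/(ε₀A) = 1.14×10⁻¹¹ × 2.26×10⁻⁴ / (8.85×10⁻¹² × 6.21×10⁻⁵) = 4.69.

κ ≈ 4.69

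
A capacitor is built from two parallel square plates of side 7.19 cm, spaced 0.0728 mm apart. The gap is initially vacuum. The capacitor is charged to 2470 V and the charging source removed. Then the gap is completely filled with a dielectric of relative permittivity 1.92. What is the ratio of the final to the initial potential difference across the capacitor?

Isolated ⇒ Q is held fixed.
C₂ = 1.92 C₁ and V = Q/C, so V₂/V₁ = C₁/C₂ = 0.521.

V₂/V₁ ≈ 0.521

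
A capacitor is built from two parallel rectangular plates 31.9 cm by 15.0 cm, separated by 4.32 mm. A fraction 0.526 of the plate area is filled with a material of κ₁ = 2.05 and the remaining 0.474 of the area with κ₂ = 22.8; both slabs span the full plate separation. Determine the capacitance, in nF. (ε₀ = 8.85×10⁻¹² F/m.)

C ≈ 1.17 nF

A = 31.9 × 15.0 cm² = 4.79×10⁻² m².
Side-by-side slabs ⇒ two capacitors in parallel, each spanning the full gap.
C₁ = κ₁ε₀A₁/d = 2.05 × 8.85×10⁻¹² × 2.52×10⁻² / 4.32×10⁻³ = 1.06×10⁻¹⁰ F.
C₂ = κ₂ε₀A₂/d = 22.8 × 8.85×10⁻¹² × 2.27×10⁻² / 4.32×10⁻³ = 1.06×10⁻⁹ F.
C = C₁ + C₂ = 1.17×10⁻⁹ F.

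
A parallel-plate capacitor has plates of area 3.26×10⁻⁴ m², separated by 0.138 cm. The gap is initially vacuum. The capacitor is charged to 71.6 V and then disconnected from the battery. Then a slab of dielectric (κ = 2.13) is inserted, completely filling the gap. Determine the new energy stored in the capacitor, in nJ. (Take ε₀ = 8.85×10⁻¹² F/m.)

U ≈ 2.52 nJ

Initially C₁ = ε₀A/d = 8.85×10⁻¹² × 3.26×10⁻⁴ / 1.38×10⁻³ = 2.09×10⁻¹² F.
U₁ = 5.36×10⁻⁹ J.
Isolated ⇒ Q is held fixed. C₂ = 2.13 C₁ and U = Q²/(2C), so U₂/U₁ = C₁/C₂ = 0.469.
U₂ = 0.469 × 5.36×10⁻⁹ = 2.52×10⁻⁹ J.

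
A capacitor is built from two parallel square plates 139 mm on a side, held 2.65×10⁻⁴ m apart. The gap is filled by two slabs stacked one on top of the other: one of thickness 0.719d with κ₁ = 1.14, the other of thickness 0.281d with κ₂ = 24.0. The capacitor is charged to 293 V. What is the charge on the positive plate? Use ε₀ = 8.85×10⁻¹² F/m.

A = (139 mm)² = 1.93×10⁻² m².
Stacked slabs ⇒ two capacitors in series, each with the full plate area.
C₁ = κ₁ε₀A/d₁ = 1.14 × 8.85×10⁻¹² × 1.93×10⁻² / 1.91×10⁻⁴ = 1.02×10⁻⁹ F.
C₂ = κ₂ε₀A/d₂ = 24.0 × 8.85×10⁻¹² × 1.93×10⁻² / 7.45×10⁻⁵ = 5.51×10⁻⁸ F.
C = (1/C₁ + 1/C₂)⁻¹ = 1.00×10⁻⁹ F.
Q = CV = 1.00×10⁻⁹ × 293 = 2.94×10⁻⁷ C.

294 nC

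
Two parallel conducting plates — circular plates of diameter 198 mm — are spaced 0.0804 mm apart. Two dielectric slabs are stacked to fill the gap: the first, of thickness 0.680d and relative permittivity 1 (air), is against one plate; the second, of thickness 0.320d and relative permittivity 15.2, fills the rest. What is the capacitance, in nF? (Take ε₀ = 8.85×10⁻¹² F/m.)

C ≈ 4.83 nF

A = π(198/2 mm)² = 3.08×10⁻² m².
Stacked slabs ⇒ two capacitors in series, each with the full plate area.
C₁ = κ₁ε₀A/d₁ = 1.00 × 8.85×10⁻¹² × 3.08×10⁻² / 5.47×10⁻⁵ = 4.98×10⁻⁹ F.
C₂ = κ₂ε₀A/d₂ = 15.2 × 8.85×10⁻¹² × 3.08×10⁻² / 2.57×10⁻⁵ = 1.61×10⁻⁷ F.
C = (1/C₁ + 1/C₂)⁻¹ = 4.83×10⁻⁹ F.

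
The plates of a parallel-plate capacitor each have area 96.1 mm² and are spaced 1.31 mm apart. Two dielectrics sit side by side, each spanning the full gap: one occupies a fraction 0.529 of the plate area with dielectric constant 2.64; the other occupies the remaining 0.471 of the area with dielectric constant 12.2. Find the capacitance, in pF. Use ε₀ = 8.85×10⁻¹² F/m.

C ≈ 4.64 pF

A = 96.1 mm² = 9.61×10⁻⁵ m².
Side-by-side slabs ⇒ two capacitors in parallel, each spanning the full gap.
C₁ = κ₁ε₀A₁/d = 2.64 × 8.85×10⁻¹² × 5.08×10⁻⁵ / 1.31×10⁻³ = 9.07×10⁻¹³ F.
C₂ = κ₂ε₀A₂/d = 12.2 × 8.85×10⁻¹² × 4.53×10⁻⁵ / 1.31×10⁻³ = 3.73×10⁻¹² F.
C = C₁ + C₂ = 4.64×10⁻¹² F.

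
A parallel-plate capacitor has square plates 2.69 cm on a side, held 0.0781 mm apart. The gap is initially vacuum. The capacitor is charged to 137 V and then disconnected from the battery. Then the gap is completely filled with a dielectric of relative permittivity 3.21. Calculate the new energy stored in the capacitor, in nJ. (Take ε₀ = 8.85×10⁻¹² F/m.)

A = (2.69 cm)² = 7.24×10⁻⁴ m².
Initially C₁ = ε₀A/d = 8.85×10⁻¹² × 7.24×10⁻⁴ / 7.81×10⁻⁵ = 8.20×10⁻¹¹ F.
U₁ = 7.69×10⁻⁷ J.
Isolated ⇒ Q is held fixed. C₂ = 3.21 C₁ and U = Q²/(2C), so U₂/U₁ = C₁/C₂ = 0.312.
U₂ = 0.312 × 7.69×10⁻⁷ = 2.40×10⁻⁷ J.

240 nJ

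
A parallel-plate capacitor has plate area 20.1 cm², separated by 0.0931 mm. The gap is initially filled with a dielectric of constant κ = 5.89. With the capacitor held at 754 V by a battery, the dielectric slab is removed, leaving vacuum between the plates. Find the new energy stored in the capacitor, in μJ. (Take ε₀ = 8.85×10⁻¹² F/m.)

U ≈ 54.3 μJ

A = 20.1 cm² = 2.01×10⁻³ m².
Initially C₁ = κε₀A/d = 5.89 × 8.85×10⁻¹² × 2.01×10⁻³ / 9.31×10⁻⁵ = 1.13×10⁻⁹ F.
U₁ = 3.20×10⁻⁴ J.
Battery connected ⇒ V is held fixed. C₂ = 0.170 C₁ and U = ½CV², so U₂/U₁ = C₂/C₁ = 0.170.
U₂ = 0.170 × 3.20×10⁻⁴ = 5.43×10⁻⁵ J.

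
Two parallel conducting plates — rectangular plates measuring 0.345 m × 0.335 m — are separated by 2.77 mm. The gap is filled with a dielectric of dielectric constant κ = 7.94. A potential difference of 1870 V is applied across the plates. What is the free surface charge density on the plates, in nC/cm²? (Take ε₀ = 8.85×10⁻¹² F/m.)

A = 0.345 × 0.335 m² = 0.116 m².
C = κε₀A/d = 7.94 × 8.85×10⁻¹² × 0.116 / 2.77×10⁻³ = 2.93×10⁻⁹ F.
σ = Q/A = CV/A = 2.93×10⁻⁹ × 1870 / 0.116 = 4.74×10⁻⁵ C/m².

4.74 nC/cm²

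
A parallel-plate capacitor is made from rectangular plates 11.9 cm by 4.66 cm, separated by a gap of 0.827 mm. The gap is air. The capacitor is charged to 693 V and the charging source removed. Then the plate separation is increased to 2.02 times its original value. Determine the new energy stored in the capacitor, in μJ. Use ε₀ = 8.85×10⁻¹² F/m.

A = 11.9 × 4.66 cm² = 5.55×10⁻³ m².
Initially C₁ = ε₀A/d = 8.85×10⁻¹² × 5.55×10⁻³ / 8.27×10⁻⁴ = 5.93×10⁻¹¹ F.
U₁ = 1.42×10⁻⁵ J.
Isolated ⇒ Q is held fixed. C₂ = 0.495 C₁ and U = Q²/(2C), so U₂/U₁ = C₁/C₂ = 2.02.
U₂ = 2.02 × 1.42×10⁻⁵ = 2.88×10⁻⁵ J.

U ≈ 28.8 μJ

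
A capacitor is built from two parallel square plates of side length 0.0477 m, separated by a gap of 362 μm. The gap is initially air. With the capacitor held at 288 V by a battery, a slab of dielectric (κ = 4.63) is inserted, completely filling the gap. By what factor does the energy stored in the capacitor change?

Battery connected ⇒ V is held fixed.
C₂ = 4.63 C₁ and U = ½CV², so U₂/U₁ = C₂/C₁ = 4.63.

4.63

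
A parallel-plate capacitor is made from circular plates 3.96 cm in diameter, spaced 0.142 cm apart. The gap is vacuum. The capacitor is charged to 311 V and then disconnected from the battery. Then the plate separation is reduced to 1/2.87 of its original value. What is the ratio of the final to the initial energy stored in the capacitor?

U₂/U₁ ≈ 0.348

Isolated ⇒ Q is held fixed.
C₂ = 2.87 C₁ and U = Q²/(2C), so U₂/U₁ = C₁/C₂ = 0.348.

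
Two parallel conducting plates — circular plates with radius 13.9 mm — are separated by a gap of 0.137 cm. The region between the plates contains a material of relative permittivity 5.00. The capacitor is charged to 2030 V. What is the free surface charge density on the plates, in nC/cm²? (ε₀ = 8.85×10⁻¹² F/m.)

6.56 nC/cm²

A = π(13.9 mm)² = 6.07×10⁻⁴ m².
C = κε₀A/d = 5.00 × 8.85×10⁻¹² × 6.07×10⁻⁴ / 1.37×10⁻³ = 1.96×10⁻¹¹ F.
σ = Q/A = CV/A = 1.96×10⁻¹¹ × 2030 / 6.07×10⁻⁴ = 6.56×10⁻⁵ C/m².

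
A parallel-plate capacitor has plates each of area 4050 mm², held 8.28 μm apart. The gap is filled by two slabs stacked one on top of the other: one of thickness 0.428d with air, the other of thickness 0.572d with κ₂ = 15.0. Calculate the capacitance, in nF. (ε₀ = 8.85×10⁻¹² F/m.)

C ≈ 9.29 nF

A = 4050 mm² = 4.05×10⁻³ m².
Stacked slabs ⇒ two capacitors in series, each with the full plate area.
C₁ = κ₁ε₀A/d₁ = 1.00 × 8.85×10⁻¹² × 4.05×10⁻³ / 3.54×10⁻⁶ = 1.01×10⁻⁸ F.
C₂ = κ₂ε₀A/d₂ = 15.0 × 8.85×10⁻¹² × 4.05×10⁻³ / 4.74×10⁻⁶ = 1.14×10⁻⁷ F.
C = (1/C₁ + 1/C₂)⁻¹ = 9.29×10⁻⁹ F.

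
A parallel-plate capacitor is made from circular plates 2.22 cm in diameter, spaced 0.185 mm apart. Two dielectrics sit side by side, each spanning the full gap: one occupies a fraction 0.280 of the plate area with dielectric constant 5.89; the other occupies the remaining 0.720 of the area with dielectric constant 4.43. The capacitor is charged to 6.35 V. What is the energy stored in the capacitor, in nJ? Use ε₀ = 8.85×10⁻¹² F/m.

A = π(2.22/2 cm)² = 3.87×10⁻⁴ m².
Side-by-side slabs ⇒ two capacitors in parallel, each spanning the full gap.
C₁ = κ₁ε₀A₁/d = 5.89 × 8.85×10⁻¹² × 1.08×10⁻⁴ / 1.85×10⁻⁴ = 3.05×10⁻¹¹ F.
C₂ = κ₂ε₀A₂/d = 4.43 × 8.85×10⁻¹² × 2.79×10⁻⁴ / 1.85×10⁻⁴ = 5.91×10⁻¹¹ F.
C = C₁ + C₂ = 8.96×10⁻¹¹ F.
U = ½CV² = ½ × 8.96×10⁻¹¹ × (6.35)² = 1.81×10⁻⁹ J.

U ≈ 1.81 nJ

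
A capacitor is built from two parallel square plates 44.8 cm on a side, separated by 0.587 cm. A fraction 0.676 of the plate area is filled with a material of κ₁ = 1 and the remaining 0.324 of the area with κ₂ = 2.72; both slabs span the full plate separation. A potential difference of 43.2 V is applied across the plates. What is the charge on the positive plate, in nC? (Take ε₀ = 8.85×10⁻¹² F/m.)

A = (44.8 cm)² = 0.201 m².
Side-by-side slabs ⇒ two capacitors in parallel, each spanning the full gap.
C₁ = κ₁ε₀A₁/d = 1.00 × 8.85×10⁻¹² × 0.136 / 5.87×10⁻³ = 2.05×10⁻¹⁰ F.
C₂ = κ₂ε₀A₂/d = 2.72 × 8.85×10⁻¹² × 6.50×10⁻² / 5.87×10⁻³ = 2.67×10⁻¹⁰ F.
C = C₁ + C₂ = 4.71×10⁻¹⁰ F.
Q = CV = 4.71×10⁻¹⁰ × 43.2 = 2.04×10⁻⁸ C.

20.4 nC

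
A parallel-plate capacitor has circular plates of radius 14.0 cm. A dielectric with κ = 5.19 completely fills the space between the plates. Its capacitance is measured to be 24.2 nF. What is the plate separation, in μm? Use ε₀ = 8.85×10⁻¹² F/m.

d ≈ 117 μm

A = π(14.0 cm)² = 6.16×10⁻² m².
d = κε₀A/C = 5.19 × 8.85×10⁻¹² × 6.16×10⁻² / 2.42×10⁻⁸ = 1.17×10⁻⁴ m.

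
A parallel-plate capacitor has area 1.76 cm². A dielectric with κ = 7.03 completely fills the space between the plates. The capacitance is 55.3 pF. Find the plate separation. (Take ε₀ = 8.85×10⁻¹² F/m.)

198 μm

A = 1.76 cm² = 1.76×10⁻⁴ m².
d = κε₀A/C = 7.03 × 8.85×10⁻¹² × 1.76×10⁻⁴ / 5.53×10⁻¹¹ = 1.98×10⁻⁴ m.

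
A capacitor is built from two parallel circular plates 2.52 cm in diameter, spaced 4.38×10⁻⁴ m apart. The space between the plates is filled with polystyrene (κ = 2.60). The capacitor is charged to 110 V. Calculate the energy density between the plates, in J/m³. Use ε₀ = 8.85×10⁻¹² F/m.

E = V/d = 110 / 4.38×10⁻⁴ = 2.51×10⁵ V/m.
u = ½κε₀E² = ½ × 2.60 × 8.85×10⁻¹² × (2.51×10⁵)² = 0.726 J/m³.

0.726 J/m³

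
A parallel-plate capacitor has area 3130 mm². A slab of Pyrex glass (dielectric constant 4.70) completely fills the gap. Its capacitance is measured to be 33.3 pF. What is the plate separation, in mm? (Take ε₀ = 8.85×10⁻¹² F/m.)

3.91 mm

A = 3130 mm² = 3.13×10⁻³ m².
d = κε₀A/C = 4.70 × 8.85×10⁻¹² × 3.13×10⁻³ / 3.33×10⁻¹¹ = 3.91×10⁻³ m.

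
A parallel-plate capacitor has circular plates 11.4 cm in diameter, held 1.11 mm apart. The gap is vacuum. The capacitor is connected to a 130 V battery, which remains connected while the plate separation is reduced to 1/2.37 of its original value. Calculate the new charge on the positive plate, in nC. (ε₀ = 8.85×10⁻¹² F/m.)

A = π(11.4/2 cm)² = 1.02×10⁻² m².
Initially C₁ = ε₀A/d = 8.85×10⁻¹² × 1.02×10⁻² / 1.11×10⁻³ = 8.14×10⁻¹¹ F.
Q₁ = 1.06×10⁻⁸ C.
Battery connected ⇒ V is held fixed. C₂ = 2.37 C₁ and Q = CV, so Q₂/Q₁ = C₂/C₁ = 2.37.
Q₂ = 2.37 × 1.06×10⁻⁸ = 2.51×10⁻⁸ C.

Q ≈ 25.1 nC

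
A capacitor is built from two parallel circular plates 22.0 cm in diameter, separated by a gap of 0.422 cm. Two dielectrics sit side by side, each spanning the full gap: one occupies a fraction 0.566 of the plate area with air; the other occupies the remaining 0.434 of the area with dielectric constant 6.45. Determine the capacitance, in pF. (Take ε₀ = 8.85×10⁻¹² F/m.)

268 pF

A = π(22.0/2 cm)² = 3.80×10⁻² m².
Side-by-side slabs ⇒ two capacitors in parallel, each spanning the full gap.
C₁ = κ₁ε₀A₁/d = 1.00 × 8.85×10⁻¹² × 2.15×10⁻² / 4.22×10⁻³ = 4.51×10⁻¹¹ F.
C₂ = κ₂ε₀A₂/d = 6.45 × 8.85×10⁻¹² × 1.65×10⁻² / 4.22×10⁻³ = 2.23×10⁻¹⁰ F.
C = C₁ + C₂ = 2.68×10⁻¹⁰ F.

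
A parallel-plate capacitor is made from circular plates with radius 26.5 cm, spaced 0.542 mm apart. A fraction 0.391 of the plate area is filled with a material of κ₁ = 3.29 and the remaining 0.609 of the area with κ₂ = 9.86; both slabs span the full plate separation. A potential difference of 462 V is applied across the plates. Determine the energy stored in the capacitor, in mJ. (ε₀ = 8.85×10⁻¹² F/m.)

2.80 mJ

A = π(26.5 cm)² = 0.221 m².
Side-by-side slabs ⇒ two capacitors in parallel, each spanning the full gap.
C₁ = κ₁ε₀A₁/d = 3.29 × 8.85×10⁻¹² × 8.63×10⁻² / 5.42×10⁻⁴ = 4.63×10⁻⁹ F.
C₂ = κ₂ε₀A₂/d = 9.86 × 8.85×10⁻¹² × 0.134 / 5.42×10⁻⁴ = 2.16×10⁻⁸ F.
C = C₁ + C₂ = 2.63×10⁻⁸ F.
U = ½CV² = ½ × 2.63×10⁻⁸ × (462)² = 2.80×10⁻³ J.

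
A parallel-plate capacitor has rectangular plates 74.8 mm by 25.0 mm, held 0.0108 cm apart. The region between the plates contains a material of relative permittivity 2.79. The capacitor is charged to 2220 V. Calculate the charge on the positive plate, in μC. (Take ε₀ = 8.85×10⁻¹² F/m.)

0.949 μC

A = 74.8 × 25.0 mm² = 1.87×10⁻³ m².
C = κε₀A/d = 2.79 × 8.85×10⁻¹² × 1.87×10⁻³ / 1.08×10⁻⁴ = 4.28×10⁻¹⁰ F.
Q = CV = 4.28×10⁻¹⁰ × 2220 = 9.49×10⁻⁷ C.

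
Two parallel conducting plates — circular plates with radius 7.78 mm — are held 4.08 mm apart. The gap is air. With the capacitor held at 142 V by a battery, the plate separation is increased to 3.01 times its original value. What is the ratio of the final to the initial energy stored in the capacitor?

U₂/U₁ ≈ 0.332

Battery connected ⇒ V is held fixed.
C₂ = 0.332 C₁ and U = ½CV², so U₂/U₁ = C₂/C₁ = 0.332.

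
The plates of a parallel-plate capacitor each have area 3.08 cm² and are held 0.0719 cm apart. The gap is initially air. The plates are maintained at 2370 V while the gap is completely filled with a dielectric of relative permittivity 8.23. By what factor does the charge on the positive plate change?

8.23

Battery connected ⇒ V is held fixed.
C₂ = 8.23 C₁ and Q = CV, so Q₂/Q₁ = C₂/C₁ = 8.23.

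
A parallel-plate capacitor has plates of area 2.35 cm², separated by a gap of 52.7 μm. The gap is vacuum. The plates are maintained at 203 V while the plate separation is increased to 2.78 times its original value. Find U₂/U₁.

U₂/U₁ ≈ 0.360

Battery connected ⇒ V is held fixed.
C₂ = 0.360 C₁ and U = ½CV², so U₂/U₁ = C₂/C₁ = 0.360.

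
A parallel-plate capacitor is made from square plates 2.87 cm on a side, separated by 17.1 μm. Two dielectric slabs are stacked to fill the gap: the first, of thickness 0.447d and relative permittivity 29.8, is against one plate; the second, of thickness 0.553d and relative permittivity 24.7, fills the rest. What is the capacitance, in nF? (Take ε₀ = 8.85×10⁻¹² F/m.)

C ≈ 11.4 nF

A = (2.87 cm)² = 8.24×10⁻⁴ m².
Stacked slabs ⇒ two capacitors in series, each with the full plate area.
C₁ = κ₁ε₀A/d₁ = 29.8 × 8.85×10⁻¹² × 8.24×10⁻⁴ / 7.64×10⁻⁶ = 2.84×10⁻⁸ F.
C₂ = κ₂ε₀A/d₂ = 24.7 × 8.85×10⁻¹² × 8.24×10⁻⁴ / 9.46×10⁻⁶ = 1.90×10⁻⁸ F.
C = (1/C₁ + 1/C₂)⁻¹ = 1.14×10⁻⁸ F.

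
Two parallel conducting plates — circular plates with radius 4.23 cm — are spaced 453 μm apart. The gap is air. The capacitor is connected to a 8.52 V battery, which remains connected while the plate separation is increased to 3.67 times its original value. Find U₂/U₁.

Battery connected ⇒ V is held fixed.
C₂ = 0.272 C₁ and U = ½CV², so U₂/U₁ = C₂/C₁ = 0.272.

U₂/U₁ ≈ 0.272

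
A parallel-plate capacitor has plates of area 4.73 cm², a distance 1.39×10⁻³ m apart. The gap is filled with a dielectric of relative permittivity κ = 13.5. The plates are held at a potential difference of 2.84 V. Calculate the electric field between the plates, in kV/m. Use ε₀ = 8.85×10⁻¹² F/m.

2.04 kV/m

E = V/d = 2.84 / 1.39×10⁻³ = 2.04×10³ V/m.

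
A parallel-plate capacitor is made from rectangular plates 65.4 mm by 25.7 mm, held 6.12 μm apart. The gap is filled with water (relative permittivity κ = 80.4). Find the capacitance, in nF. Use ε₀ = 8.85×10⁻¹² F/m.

C ≈ 195 nF

A = 65.4 × 25.7 mm² = 1.68×10⁻³ m².
C = κε₀A/d = 80.4 × 8.85×10⁻¹² × 1.68×10⁻³ / 6.12×10⁻⁶ = 1.95×10⁻⁷ F.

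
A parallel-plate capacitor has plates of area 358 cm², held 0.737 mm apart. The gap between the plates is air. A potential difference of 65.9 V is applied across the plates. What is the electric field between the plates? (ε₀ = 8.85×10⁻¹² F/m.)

E = V/d = 65.9 / 7.37×10⁻⁴ = 8.94×10⁴ V/m.

E ≈ 89.4 kV/m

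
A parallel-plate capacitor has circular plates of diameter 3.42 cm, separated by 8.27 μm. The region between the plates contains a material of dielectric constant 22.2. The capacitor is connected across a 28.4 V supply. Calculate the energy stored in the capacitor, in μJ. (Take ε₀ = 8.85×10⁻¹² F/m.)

8.80 μJ

A = π(3.42/2 cm)² = 9.19×10⁻⁴ m².
C = κε₀A/d = 22.2 × 8.85×10⁻¹² × 9.19×10⁻⁴ / 8.27×10⁻⁶ = 2.18×10⁻⁸ F.
U = ½CV² = ½ × 2.18×10⁻⁸ × (28.4)² = 8.80×10⁻⁶ J.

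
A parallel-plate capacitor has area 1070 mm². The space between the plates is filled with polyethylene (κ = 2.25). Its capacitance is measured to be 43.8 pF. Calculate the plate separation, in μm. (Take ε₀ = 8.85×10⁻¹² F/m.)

A = 1070 mm² = 1.07×10⁻³ m².
d = κε₀A/C = 2.25 × 8.85×10⁻¹² × 1.07×10⁻³ / 4.38×10⁻¹¹ = 4.86×10⁻⁴ m.

486 μm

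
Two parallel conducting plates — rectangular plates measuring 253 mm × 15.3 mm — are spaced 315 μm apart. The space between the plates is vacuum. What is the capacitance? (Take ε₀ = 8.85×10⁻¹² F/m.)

C ≈ 109 pF

A = 253 × 15.3 mm² = 3.87×10⁻³ m².
C = ε₀A/d = 8.85×10⁻¹² × 3.87×10⁻³ / 3.15×10⁻⁴ = 1.09×10⁻¹⁰ F.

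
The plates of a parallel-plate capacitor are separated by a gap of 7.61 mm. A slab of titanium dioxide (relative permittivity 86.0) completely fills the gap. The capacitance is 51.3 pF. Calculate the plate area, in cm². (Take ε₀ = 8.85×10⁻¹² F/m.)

A = Cd/(κε₀) = 5.13×10⁻¹¹ × 7.61×10⁻³ / (86.0 × 8.85×10⁻¹²) = 5.13×10⁻⁴ m².

A ≈ 5.13 cm²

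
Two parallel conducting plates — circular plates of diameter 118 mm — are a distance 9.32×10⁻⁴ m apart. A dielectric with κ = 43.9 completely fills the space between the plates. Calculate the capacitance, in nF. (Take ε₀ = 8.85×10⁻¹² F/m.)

C ≈ 4.56 nF

A = π(118/2 mm)² = 1.09×10⁻² m².
C = κε₀A/d = 43.9 × 8.85×10⁻¹² × 1.09×10⁻² / 9.32×10⁻⁴ = 4.56×10⁻⁹ F.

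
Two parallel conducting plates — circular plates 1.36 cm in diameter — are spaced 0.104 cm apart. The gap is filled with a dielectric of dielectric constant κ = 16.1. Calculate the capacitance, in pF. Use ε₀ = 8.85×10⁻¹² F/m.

A = π(1.36/2 cm)² = 1.45×10⁻⁴ m².
C = κε₀A/d = 16.1 × 8.85×10⁻¹² × 1.45×10⁻⁴ / 1.04×10⁻³ = 1.99×10⁻¹¹ F.

C ≈ 19.9 pF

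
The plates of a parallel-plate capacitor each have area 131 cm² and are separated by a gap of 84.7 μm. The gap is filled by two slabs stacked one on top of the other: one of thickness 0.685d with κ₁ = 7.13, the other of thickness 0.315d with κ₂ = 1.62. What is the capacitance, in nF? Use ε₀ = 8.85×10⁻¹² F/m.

C ≈ 4.71 nF

A = 131 cm² = 1.31×10⁻² m².
Stacked slabs ⇒ two capacitors in series, each with the full plate area.
C₁ = κ₁ε₀A/d₁ = 7.13 × 8.85×10⁻¹² × 1.31×10⁻² / 5.80×10⁻⁵ = 1.42×10⁻⁸ F.
C₂ = κ₂ε₀A/d₂ = 1.62 × 8.85×10⁻¹² × 1.31×10⁻² / 2.67×10⁻⁵ = 7.04×10⁻⁹ F.
C = (1/C₁ + 1/C₂)⁻¹ = 4.71×10⁻⁹ F.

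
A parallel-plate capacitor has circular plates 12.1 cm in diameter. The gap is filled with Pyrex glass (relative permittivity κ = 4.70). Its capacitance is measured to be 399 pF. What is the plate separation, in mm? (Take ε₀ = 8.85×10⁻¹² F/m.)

d ≈ 1.20 mm

A = π(12.1/2 cm)² = 1.15×10⁻² m².
d = κε₀A/C = 4.70 × 8.85×10⁻¹² × 1.15×10⁻² / 3.99×10⁻¹⁰ = 1.20×10⁻³ m.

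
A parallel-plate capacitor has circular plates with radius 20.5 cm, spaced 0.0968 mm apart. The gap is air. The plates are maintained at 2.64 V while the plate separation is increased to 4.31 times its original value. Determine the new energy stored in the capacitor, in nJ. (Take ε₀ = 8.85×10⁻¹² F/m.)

A = π(20.5 cm)² = 0.132 m².
Initially C₁ = ε₀A/d = 8.85×10⁻¹² × 0.132 / 9.68×10⁻⁵ = 1.21×10⁻⁸ F.
U₁ = 4.21×10⁻⁸ J.
Battery connected ⇒ V is held fixed. C₂ = 0.232 C₁ and U = ½CV², so U₂/U₁ = C₂/C₁ = 0.232.
U₂ = 0.232 × 4.21×10⁻⁸ = 9.76×10⁻⁹ J.

U ≈ 9.76 nJ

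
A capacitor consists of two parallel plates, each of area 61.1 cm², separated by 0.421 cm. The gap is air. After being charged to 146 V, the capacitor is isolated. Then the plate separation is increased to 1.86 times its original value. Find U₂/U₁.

Isolated ⇒ Q is held fixed.
C₂ = 0.538 C₁ and U = Q²/(2C), so U₂/U₁ = C₁/C₂ = 1.86.

1.86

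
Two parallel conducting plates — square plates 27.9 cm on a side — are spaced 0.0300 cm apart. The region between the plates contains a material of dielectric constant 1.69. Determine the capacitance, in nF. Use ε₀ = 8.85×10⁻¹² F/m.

C ≈ 3.88 nF

A = (27.9 cm)² = 7.78×10⁻² m².
C = κε₀A/d = 1.69 × 8.85×10⁻¹² × 7.78×10⁻² / 3.00×10⁻⁴ = 3.88×10⁻⁹ F.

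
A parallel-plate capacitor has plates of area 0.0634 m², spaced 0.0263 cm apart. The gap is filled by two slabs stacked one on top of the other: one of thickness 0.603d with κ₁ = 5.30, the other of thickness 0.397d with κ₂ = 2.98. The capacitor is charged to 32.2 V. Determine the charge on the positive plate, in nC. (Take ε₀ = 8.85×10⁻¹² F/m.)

Stacked slabs ⇒ two capacitors in series, each with the full plate area.
C₁ = κ₁ε₀A/d₁ = 5.30 × 8.85×10⁻¹² × 6.34×10⁻² / 1.59×10⁻⁴ = 1.88×10⁻⁸ F.
C₂ = κ₂ε₀A/d₂ = 2.98 × 8.85×10⁻¹² × 6.34×10⁻² / 1.04×10⁻⁴ = 1.60×10⁻⁸ F.
C = (1/C₁ + 1/C₂)⁻¹ = 8.64×10⁻⁹ F.
Q = CV = 8.64×10⁻⁹ × 32.2 = 2.78×10⁻⁷ C.

Q ≈ 278 nC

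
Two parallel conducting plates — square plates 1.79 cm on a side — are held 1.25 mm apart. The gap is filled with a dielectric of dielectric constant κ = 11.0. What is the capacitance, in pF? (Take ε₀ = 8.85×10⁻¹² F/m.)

A = (1.79 cm)² = 3.20×10⁻⁴ m².
C = κε₀A/d = 11.0 × 8.85×10⁻¹² × 3.20×10⁻⁴ / 1.25×10⁻³ = 2.50×10⁻¹¹ F.

C ≈ 25.0 pF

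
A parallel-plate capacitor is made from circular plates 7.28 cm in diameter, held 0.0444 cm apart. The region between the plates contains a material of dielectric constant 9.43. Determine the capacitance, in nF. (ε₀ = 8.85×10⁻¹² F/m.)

A = π(7.28/2 cm)² = 4.16×10⁻³ m².
C = κε₀A/d = 9.43 × 8.85×10⁻¹² × 4.16×10⁻³ / 4.44×10⁻⁴ = 7.82×10⁻¹⁰ F.

0.782 nF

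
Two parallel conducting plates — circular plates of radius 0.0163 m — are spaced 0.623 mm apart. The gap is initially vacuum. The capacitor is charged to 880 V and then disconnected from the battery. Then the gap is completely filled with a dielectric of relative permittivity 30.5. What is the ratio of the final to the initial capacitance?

C₂/C₁ ≈ 30.5

C = κε₀A/d scales with κ, so C₂/C₁ = κ = 30.5.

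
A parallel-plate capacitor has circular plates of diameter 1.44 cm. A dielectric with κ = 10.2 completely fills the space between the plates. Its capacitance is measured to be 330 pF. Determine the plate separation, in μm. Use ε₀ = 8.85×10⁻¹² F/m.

A = π(1.44/2 cm)² = 1.63×10⁻⁴ m².
d = κε₀A/C = 10.2 × 8.85×10⁻¹² × 1.63×10⁻⁴ / 3.30×10⁻¹⁰ = 4.45×10⁻⁵ m.

d ≈ 44.5 μm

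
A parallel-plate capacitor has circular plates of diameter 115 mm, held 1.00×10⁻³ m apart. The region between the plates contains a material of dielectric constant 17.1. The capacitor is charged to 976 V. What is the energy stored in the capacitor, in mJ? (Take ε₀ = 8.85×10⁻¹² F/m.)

U ≈ 0.749 mJ

A = π(115/2 mm)² = 1.04×10⁻² m².
C = κε₀A/d = 17.1 × 8.85×10⁻¹² × 1.04×10⁻² / 1.00×10⁻³ = 1.57×10⁻⁹ F.
U = ½CV² = ½ × 1.57×10⁻⁹ × (976)² = 7.49×10⁻⁴ J.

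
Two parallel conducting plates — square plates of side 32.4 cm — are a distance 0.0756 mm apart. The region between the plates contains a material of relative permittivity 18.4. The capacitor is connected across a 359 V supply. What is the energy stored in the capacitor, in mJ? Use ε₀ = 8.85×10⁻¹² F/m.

U ≈ 14.6 mJ

A = (32.4 cm)² = 0.105 m².
C = κε₀A/d = 18.4 × 8.85×10⁻¹² × 0.105 / 7.56×10⁻⁵ = 2.26×10⁻⁷ F.
U = ½CV² = ½ × 2.26×10⁻⁷ × (359)² = 1.46×10⁻² J.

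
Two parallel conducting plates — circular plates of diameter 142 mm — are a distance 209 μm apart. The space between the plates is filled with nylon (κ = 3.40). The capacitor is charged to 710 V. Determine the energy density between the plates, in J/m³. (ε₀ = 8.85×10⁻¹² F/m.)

E = V/d = 710 / 2.09×10⁻⁴ = 3.40×10⁶ V/m.
u = ½κε₀E² = ½ × 3.40 × 8.85×10⁻¹² × (3.40×10⁶)² = 1.74×10² J/m³.

u ≈ 174 J/m³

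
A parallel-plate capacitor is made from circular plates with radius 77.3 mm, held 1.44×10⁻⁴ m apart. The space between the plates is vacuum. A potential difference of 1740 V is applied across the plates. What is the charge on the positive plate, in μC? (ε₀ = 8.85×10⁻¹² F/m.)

A = π(77.3 mm)² = 1.88×10⁻² m².
C = ε₀A/d = 8.85×10⁻¹² × 1.88×10⁻² / 1.44×10⁻⁴ = 1.15×10⁻⁹ F.
Q = CV = 1.15×10⁻⁹ × 1740 = 2.01×10⁻⁶ C.

2.01 μC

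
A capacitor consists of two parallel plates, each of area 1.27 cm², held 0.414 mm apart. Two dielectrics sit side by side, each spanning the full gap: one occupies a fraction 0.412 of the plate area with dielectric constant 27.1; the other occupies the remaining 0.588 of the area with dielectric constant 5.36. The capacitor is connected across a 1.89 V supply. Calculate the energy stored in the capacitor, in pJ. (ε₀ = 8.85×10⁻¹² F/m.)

U ≈ 69.4 pJ

A = 1.27 cm² = 1.27×10⁻⁴ m².
Side-by-side slabs ⇒ two capacitors in parallel, each spanning the full gap.
C₁ = κ₁ε₀A₁/d = 27.1 × 8.85×10⁻¹² × 5.23×10⁻⁵ / 4.14×10⁻⁴ = 3.03×10⁻¹¹ F.
C₂ = κ₂ε₀A₂/d = 5.36 × 8.85×10⁻¹² × 7.47×10⁻⁵ / 4.14×10⁻⁴ = 8.56×10⁻¹² F.
C = C₁ + C₂ = 3.89×10⁻¹¹ F.
U = ½CV² = ½ × 3.89×10⁻¹¹ × (1.89)² = 6.94×10⁻¹¹ J.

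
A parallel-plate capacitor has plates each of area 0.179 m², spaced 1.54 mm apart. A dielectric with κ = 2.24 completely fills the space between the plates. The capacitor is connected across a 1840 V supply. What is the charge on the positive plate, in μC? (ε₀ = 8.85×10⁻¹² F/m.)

C = κε₀A/d = 2.24 × 8.85×10⁻¹² × 0.179 / 1.54×10⁻³ = 2.30×10⁻⁹ F.
Q = CV = 2.30×10⁻⁹ × 1840 = 4.24×10⁻⁶ C.

4.24 μC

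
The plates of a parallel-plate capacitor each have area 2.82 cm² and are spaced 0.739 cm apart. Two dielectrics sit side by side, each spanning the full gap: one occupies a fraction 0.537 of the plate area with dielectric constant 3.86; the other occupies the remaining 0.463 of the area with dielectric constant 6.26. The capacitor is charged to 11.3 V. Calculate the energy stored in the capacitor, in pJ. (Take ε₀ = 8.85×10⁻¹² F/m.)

A = 2.82 cm² = 2.82×10⁻⁴ m².
Side-by-side slabs ⇒ two capacitors in parallel, each spanning the full gap.
C₁ = κ₁ε₀A₁/d = 3.86 × 8.85×10⁻¹² × 1.51×10⁻⁴ / 7.39×10⁻³ = 7.00×10⁻¹³ F.
C₂ = κ₂ε₀A₂/d = 6.26 × 8.85×10⁻¹² × 1.31×10⁻⁴ / 7.39×10⁻³ = 9.79×10⁻¹³ F.
C = C₁ + C₂ = 1.68×10⁻¹² F.
U = ½CV² = ½ × 1.68×10⁻¹² × (11.3)² = 1.07×10⁻¹⁰ J.

U ≈ 107 pJ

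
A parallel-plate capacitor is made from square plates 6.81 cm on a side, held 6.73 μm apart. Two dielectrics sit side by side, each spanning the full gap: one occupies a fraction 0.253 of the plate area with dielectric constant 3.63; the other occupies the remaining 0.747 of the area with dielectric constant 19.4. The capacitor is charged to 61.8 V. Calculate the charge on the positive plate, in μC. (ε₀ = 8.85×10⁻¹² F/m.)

A = (6.81 cm)² = 4.64×10⁻³ m².
Side-by-side slabs ⇒ two capacitors in parallel, each spanning the full gap.
C₁ = κ₁ε₀A₁/d = 3.63 × 8.85×10⁻¹² × 1.17×10⁻³ / 6.73×10⁻⁶ = 5.60×10⁻⁹ F.
C₂ = κ₂ε₀A₂/d = 19.4 × 8.85×10⁻¹² × 3.46×10⁻³ / 6.73×10⁻⁶ = 8.84×10⁻⁸ F.
C = C₁ + C₂ = 9.40×10⁻⁸ F.
Q = CV = 9.40×10⁻⁸ × 61.8 = 5.81×10⁻⁶ C.

5.81 μC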